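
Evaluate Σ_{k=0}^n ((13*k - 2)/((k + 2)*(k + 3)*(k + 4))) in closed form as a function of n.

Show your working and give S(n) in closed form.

S(n) = (2*n**2 + n - 1)/(n**2 + 7*n + 12)

Ratio r(k) = (k + 2)*(13*k + 11)/((k + 5)*(13*k - 2)).
Normal form (A,B,C) = (k + 2, k + 5, k - 2/13).
Set up (k + 2)·f(k+1) − (k + 4)·f(k) − (k - 2/13) = 0.
From deg A=1, deg B=1, deg C=1: d=2.
Solving with deg f ≤ 2: f(k) = k*(2*k - 3)/13.
Then R = B(k−1)f/C = k*(k + 4)*(2*k - 3)/(13*k - 2), so s_k = R(k)·t_k = k*(2*k - 3)/((k + 2)*(k + 3)).
Δs = (13*k - 2)/(k**3 + 9*k**2 + 26*k + 24), as required.
s_(n+1) = (2*n**2 + n - 1)/(n**2 + 7*n + 12) and s_(0) = 0, so S(n) = (2*n**2 + n - 1)/(n**2 + 7*n + 12).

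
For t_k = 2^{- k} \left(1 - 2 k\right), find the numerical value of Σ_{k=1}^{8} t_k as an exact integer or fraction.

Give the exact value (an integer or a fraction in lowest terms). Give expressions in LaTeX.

Σ = -749/256

Ratio r(k) = (2*k + 1)/(2*(2*k - 1)).
So A=1/2 and B=1, with C=k - 1/2.
Set up (1/2)·f(k+1) − (1)·f(k) − (k - 1/2) = 0.
Degrees (0,0,1) ⇒ d ≤ 1.
Match coefficients ⇒ f(k) = -2*k - 1.
Then R = B(k−1)f/C = -2*(2*k + 1)/(2*k - 1), so s_k = R(k)·t_k = 2*(2*k + 1)/2**k.
Δs = (1 - 2*k)/2**k, as required.
Σ_(k=1)^(8) t_k = s_(9) − s_(1) = 19/256 − (3) = -749/256.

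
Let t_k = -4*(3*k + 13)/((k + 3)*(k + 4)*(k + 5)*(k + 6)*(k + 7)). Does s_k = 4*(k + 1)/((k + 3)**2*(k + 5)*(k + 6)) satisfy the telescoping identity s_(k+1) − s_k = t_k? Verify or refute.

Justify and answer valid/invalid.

s_(k+1) = 4*(k + 2)/((k + 4)**2*(k + 6)*(k + 7))
s_(k+1) − s_k = 4*(-(k + 1)*(k + 4)**2*(k + 7) + (k + 2)*(k + 3)**2*(k + 5))/((k + 3)**2*(k + 4)**2*(k + 5)*(k + 6)*(k + 7))
(s_(k+1) − s_k) − t_k = 8*(4*k**2 + 33*k + 67)/(k**7 + 32*k**6 + 432*k**5 + 3190*k**4 + 13919*k**3 + 35898*k**2 + 50688*k + 30240)

Invalid: residual 8*(4*k**2 + 33*k + 67)/(k**7 + 32*k**6 + 432*k**5 + 3190*k**4 + 13919*k**3 + 35898*k**2 + 50688*k + 30240) ≠ 0.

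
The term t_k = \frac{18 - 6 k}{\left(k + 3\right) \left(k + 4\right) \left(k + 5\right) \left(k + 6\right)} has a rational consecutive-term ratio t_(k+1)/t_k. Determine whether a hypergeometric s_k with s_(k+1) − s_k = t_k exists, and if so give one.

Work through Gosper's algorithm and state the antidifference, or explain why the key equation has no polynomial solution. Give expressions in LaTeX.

s_k = \frac{k \left(k^{2} + 12 k + 107\right)}{20 \left(k + 3\right) \left(k + 4\right) \left(k + 5\right)}

Ratio r(k) = (k - 2)*(k + 3)/((k - 3)*(k + 7)).
A = k + 3, B = k + 7, C = k - 3.
Set up (k + 3)·f(k+1) − (k + 6)·f(k) − (k - 3) = 0.
From deg A=1, deg B=1, deg C=1: d=3.
Coefficient equations give f(k) = -k*(k**2 + 12*k + 107)/120.
Then R = B(k−1)f/C = -k*(k + 6)*(k**2 + 12*k + 107)/(120*(k - 3)), so s_k = R(k)·t_k = k*(k**2 + 12*k + 107)/(20*(k + 3)*(k + 4)*(k + 5)).
s_(k+1) − s_k = 6*(3 - k)/(k**4 + 18*k**3 + 119*k**2 + 342*k + 360) = t_k.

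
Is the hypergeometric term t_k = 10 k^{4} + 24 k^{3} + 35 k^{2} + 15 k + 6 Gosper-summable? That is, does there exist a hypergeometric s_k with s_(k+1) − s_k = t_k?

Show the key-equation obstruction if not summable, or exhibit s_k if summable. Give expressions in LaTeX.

Yes. s_k = k \left(2 k^{4} + k^{3} + 3 k^{2} - 4 k + 4\right).

t_(k+1)/t_k = (10*k**4 + 64*k**3 + 167*k**2 + 197*k + 90)/(10*k**4 + 24*k**3 + 35*k**2 + 15*k + 6).
Gosper form: A/B · C(k+1)/C(k) with A=1, B=1, C=k**4 + 12*k**3/5 + 7*k**2/2 + 3*k/2 + 3/5.
Need (1)·f(k+1) − (1)·f(k) = k**4 + 12*k**3/5 + 7*k**2/2 + 3*k/2 + 3/5.
From deg A=0, deg B=0, deg C=4: d=5.
Coefficient equations give f(k) = k*(2*k**4 + k**3 + 3*k**2 - 4*k + 4)/10.
So s_k = (B(k−1)f/C)·t_k = (k*(2*k**4 + k**3 + 3*k**2 - 4*k + 4)/(10*k**4 + 24*k**3 + 35*k**2 + 15*k + 6))·t_k = k*(2*k**4 + k**3 + 3*k**2 - 4*k + 4).
Check: Δs_k = 10*k**4 + 24*k**3 + 35*k**2 + 15*k + 6. ✓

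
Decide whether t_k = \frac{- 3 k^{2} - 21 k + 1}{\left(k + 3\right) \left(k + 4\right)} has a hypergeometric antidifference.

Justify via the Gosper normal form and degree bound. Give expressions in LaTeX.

Yes. s_k = \frac{k \left(10 - 9 k\right)}{3 \left(k + 3\right)}.

t_(k+1)/t_k = (k + 3)*(21*k + 3*(k + 1)**2 + 20)/((k + 5)*(3*k**2 + 21*k - 1)).
Take A(k)=k + 3, B(k)=k + 5, C(k)=k**2 + 7*k - 1/3.
Solve (k + 3)·f(k+1) − (k + 4)·f(k) = k**2 + 7*k - 1/3.
From deg A=1, deg B=1, deg C=2: d=2.
Solve for f: f(k) = k*(9*k - 10)/9 (degree 2 ≤ 2).
Then R = B(k−1)f/C = k*(k + 4)*(9*k - 10)/(3*(3*k**2 + 21*k - 1)), so s_k = R(k)·t_k = k*(10 - 9*k)/(3*(k + 3)).
Verify: (-3*k**2 - 21*k + 1)/(k**2 + 7*k + 12) matches t_k.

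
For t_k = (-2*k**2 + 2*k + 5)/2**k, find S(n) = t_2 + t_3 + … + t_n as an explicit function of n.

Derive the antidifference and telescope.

S(n) = 2**(-n - 1)*(-11*2**n + 4*n**2 + 12*n + 6)

Ratio r(k) = (k**2 + k - 5/2)/(2*k**2 - 2*k - 5).
Take A(k)=1/2, B(k)=1, C(k)=k**2 - k - 5/2.
Key eq: (1/2)·f(k+1) = (1)·f(k) + (k**2 - k - 5/2).
d = 2 from the (0,0,2) case.
Coefficient equations give f(k) = -2*k**2 - 2*k + 1.
So s_k = (B(k−1)f/C)·t_k = (-2*(2*k**2 + 2*k - 1)/(2*k**2 - 2*k - 5))·t_k = 2*(2*k**2 + 2*k - 1)/2**k.
Verify: (-2*k**2 + 2*k + 5)/2**k matches t_k.
Telescope: S(n) = s_(n+1) − s_(2) = (2*n**2 + 6*n + 3)/2**n − (11/2) = 2**(-n - 1)*(-11*2**n + 4*n**2 + 12*n + 6).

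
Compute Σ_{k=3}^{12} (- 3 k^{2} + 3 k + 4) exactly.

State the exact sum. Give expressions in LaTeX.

r(k) = (3*k**2 + 3*k - 4)/(3*k**2 - 3*k - 4) after simplifying.
Normal form (A,B,C) = (1, 1, k**2 - k - 4/3).
Key eq: (1)·f(k+1) = (1)·f(k) + (k**2 - k - 4/3).
deg f ≤ 3 (via 0,0,2).
Solve for f: f(k) = k*(k**2 - 3*k - 2)/3 (degree 3 ≤ 3).
Get s_k = R·t_k = k*(-k**2 + 3*k + 2) with R(k) = B(k−1)f(k)/C(k) = k*(k**2 - 3*k - 2)/(3*k**2 - 3*k - 4).
s_(k+1) − s_k = -3*k**2 + 3*k + 4 = t_k.
Telescoping: Σ = s_(13) − s_(3) = -1664 − (6) = -1670.

Σ = -1670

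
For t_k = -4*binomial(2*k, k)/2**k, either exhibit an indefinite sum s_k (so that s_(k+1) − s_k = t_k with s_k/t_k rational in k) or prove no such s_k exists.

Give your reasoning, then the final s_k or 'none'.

none — t_k is not Gosper-summable

Step 1: r(k) = (2*k + 1)/(k + 1).
Gosper form: A/B · C(k+1)/C(k) with A=2*k + 1, B=k + 1, C=1.
Set up (2*k + 1)·f(k+1) − (k)·f(k) − (1) = 0.
deg f ≤ -1 (via 1,1,0).
d = -1 < 0 ⇒ no nonzero polynomial f; not summable.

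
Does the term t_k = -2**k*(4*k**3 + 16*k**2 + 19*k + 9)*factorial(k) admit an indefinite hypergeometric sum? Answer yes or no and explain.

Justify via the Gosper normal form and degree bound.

Step 1: r(k) = 2*(4*k**4 + 32*k**3 + 91*k**2 + 111*k + 48)/(4*k**3 + 16*k**2 + 19*k + 9).
Gosper form: A/B · C(k+1)/C(k) with A=2*k + 2, B=1, C=k**3 + 4*k**2 + 19*k/4 + 9/4.
Key eq: (2*k + 2)·f(k+1) = (1)·f(k) + (k**3 + 4*k**2 + 19*k/4 + 9/4).
d = 2 from the (1,0,3) case.
Solving with deg f ≤ 2: f(k) = (2*k**2 + 3*k - 1)/4.
So s_k = (B(k−1)f/C)·t_k = ((2*k**2 + 3*k - 1)/(4*k**3 + 16*k**2 + 19*k + 9))·t_k = -2**k*(2*k**2 + 3*k - 1)*factorial(k).
Δs = -2**k*(4*k**3 + 16*k**2 + 19*k + 9)*factorial(k), as required.

Yes. s_k = -2**k*(2*k**2 + 3*k - 1)*factorial(k).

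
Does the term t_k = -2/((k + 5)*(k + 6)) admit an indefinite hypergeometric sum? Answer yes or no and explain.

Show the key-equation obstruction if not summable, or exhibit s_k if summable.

Yes. s_k = -2*k/(5*k + 25).

Ratio r(k) = (k + 5)/(k + 7).
Factor: A=k + 5; B=k + 7; C=1.
Set up (k + 5)·f(k+1) − (k + 6)·f(k) − (1) = 0.
From deg A=1, deg B=1, deg C=0: d=1.
Coefficient equations give f(k) = k/5.
R(k) = B(k−1)·f(k)/C(k) = k*(k + 6)/5; s_k = R·t_k = -2*k/(5*k + 25).
Verify: -2/(k**2 + 11*k + 30) matches t_k.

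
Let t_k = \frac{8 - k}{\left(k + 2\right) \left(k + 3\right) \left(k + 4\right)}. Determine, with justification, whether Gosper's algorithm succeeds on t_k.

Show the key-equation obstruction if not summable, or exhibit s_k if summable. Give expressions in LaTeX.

Compute t_(k+1)/t_k: get (k - 7)*(k + 2)/((k - 8)*(k + 5)).
A = k + 2, B = k + 5, C = k - 8.
f must satisfy (k + 2)·f(k+1) − (k + 4)·f(k) = k - 8.
deg f ≤ 2 (via 1,1,1).
Coefficient equations give f(k) = -k*(k + 7)/2.
Then R = B(k−1)f/C = -k*(k + 4)*(k + 7)/(2*(k - 8)), so s_k = R(k)·t_k = k*(k + 7)/(2*(k + 2)*(k + 3)).
Check: Δs_k = (8 - k)/(k**3 + 9*k**2 + 26*k + 24). ✓

Yes. s_k = \frac{k \left(k + 7\right)}{2 \left(k + 2\right) \left(k + 3\right)}.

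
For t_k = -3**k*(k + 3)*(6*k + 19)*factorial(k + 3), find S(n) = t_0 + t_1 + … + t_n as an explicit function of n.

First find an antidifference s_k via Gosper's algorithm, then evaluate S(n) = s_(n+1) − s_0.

S(n) = -6*3**n*n*factorial(n + 4) - 15*3**n*factorial(n + 4) + 18

Compute t_(k+1)/t_k: get (k + 4)**2*(18*k + 75)/((k + 3)*(6*k + 19)).
A = 3*k + 12, B = 1, C = k**2 + 37*k/6 + 19/2.
Set up (3*k + 12)·f(k+1) − (1)·f(k) − (k**2 + 37*k/6 + 19/2) = 0.
d = 1 from the (1,0,2) case.
Match coefficients ⇒ f(k) = (2*k + 3)/6.
Certificate R = B(k−1)f/C = (2*k + 3)/((k + 3)*(6*k + 19)) gives s_k = -3**k*(2*k + 3)*factorial(k + 3).
Δs = -3**k*(k + 3)*(6*k + 19)*factorial(k + 3), as required.
s_(n+1) = -3**(n + 1)*(2*n + 5)*factorial(n + 4) and s_(0) = -18, so S(n) = -6*3**n*n*factorial(n + 4) - 15*3**n*factorial(n + 4) + 18.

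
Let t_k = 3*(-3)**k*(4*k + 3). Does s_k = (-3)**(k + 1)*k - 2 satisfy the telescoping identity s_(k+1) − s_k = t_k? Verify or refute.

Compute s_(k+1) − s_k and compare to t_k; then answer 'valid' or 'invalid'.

Valid: the claim telescopes to t_k.

s_(k+1) = (-3)**(k + 2)*(k + 1) - 2
s_(k+1) − s_k = 3*(-3)**k*(4*k + 3)
(s_(k+1) − s_k) − t_k = 0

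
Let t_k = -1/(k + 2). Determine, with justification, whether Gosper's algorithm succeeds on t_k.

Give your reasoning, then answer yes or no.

No. Not Gosper-summable.

t_(k+1)/t_k = (k + 2)/(k + 3).
Factor: A=k + 2; B=k + 3; C=1.
Solve (k + 2)·f(k+1) − (k + 2)·f(k) = 1.
Bound: deg f ≤ 0.
Generic f = c0 gives residual -1; -1 = 0 cannot hold, so t_k is not Gosper-summable.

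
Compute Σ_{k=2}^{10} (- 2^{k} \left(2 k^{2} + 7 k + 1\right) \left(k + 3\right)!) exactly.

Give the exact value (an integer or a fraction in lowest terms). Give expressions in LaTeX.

Σ = -1785411403775520

Compute t_(k+1)/t_k: get 2*(2*k**3 + 19*k**2 + 54*k + 40)/(2*k**2 + 7*k + 1).
Gosper form: A/B · C(k+1)/C(k) with A=2*k + 8, B=1, C=k**2 + 7*k/2 + 1/2.
Need (2*k + 8)·f(k+1) − (1)·f(k) = k**2 + 7*k/2 + 1/2.
d = 1 from the (1,0,2) case.
Solve for f: f(k) = (k - 1)/2 (degree 1 ≤ 1).
Then R = B(k−1)f/C = (k - 1)/(2*k**2 + 7*k + 1), so s_k = R(k)·t_k = -2**k*(k - 1)*factorial(k + 3).
Check: Δs_k = -2**k*(2*k**2 + 7*k + 1)*factorial(k + 3). ✓
Sum = s_(11) − s_(2); s_(11) = -1785411403776000, s_(2) = -480 ⇒ -1785411403775520.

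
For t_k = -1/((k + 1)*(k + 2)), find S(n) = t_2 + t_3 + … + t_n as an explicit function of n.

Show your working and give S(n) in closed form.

S(n) = (1 - n)/(3*(n + 2))

The ratio is (k + 1)/(k + 3).
So A=k + 1 and B=k + 3, with C=1.
Key eq: (k + 1)·f(k+1) = (k + 2)·f(k) + (1).
Bound: deg f ≤ 1.
Coefficient equations give f(k) = k.
Certificate R = B(k−1)f/C = k*(k + 2) gives s_k = -k/(k + 1).
Δs = -1/(k**2 + 3*k + 2), as required.
Σ_(k=2)^n t_k = s_(n+1) − s_(2) = ((-n - 1)/(n + 2)) − (-2/3), i.e. (1 - n)/(3*(n + 2)).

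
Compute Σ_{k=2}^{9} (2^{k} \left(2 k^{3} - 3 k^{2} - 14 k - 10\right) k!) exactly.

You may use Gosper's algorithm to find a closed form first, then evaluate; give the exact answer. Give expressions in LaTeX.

Σ = 208089907264

r(k) = 2*(2*k**4 + 5*k**3 - 11*k**2 - 39*k - 25)/(2*k**3 - 3*k**2 - 14*k - 10) after simplifying.
Gosper form: A/B · C(k+1)/C(k) with A=2*k + 2, B=1, C=k**3 - 3*k**2/2 - 7*k - 5.
Need (2*k + 2)·f(k+1) − (1)·f(k) = k**3 - 3*k**2/2 - 7*k - 5.
d = 2 from the (1,0,3) case.
Match coefficients ⇒ f(k) = (k**2 - 4*k - 4)/2.
R(k) = B(k−1)·f(k)/C(k) = (k**2 - 4*k - 4)/(2*k**3 - 3*k**2 - 14*k - 10); s_k = R·t_k = 2**k*(k**2 - 4*k - 4)*factorial(k).
Verify: 2**k*(2*k**3 - 3*k**2 - 14*k - 10)*factorial(k) matches t_k.
Sum = s_(10) − s_(2); s_(10) = 208089907200, s_(2) = -64 ⇒ 208089907264.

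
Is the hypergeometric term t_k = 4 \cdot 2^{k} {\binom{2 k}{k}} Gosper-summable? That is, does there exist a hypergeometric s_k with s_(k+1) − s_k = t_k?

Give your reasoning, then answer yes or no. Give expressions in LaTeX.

t_(k+1)/t_k = 4*(2*k + 1)/(k + 1).
Normal form (A,B,C) = (8*k + 4, k + 1, 1).
Set up (8*k + 4)·f(k+1) − (k)·f(k) − (1) = 0.
Degrees (1,1,0) ⇒ d ≤ -1.
deg f ≤ -1 is impossible — no certificate.

No. Not Gosper-summable.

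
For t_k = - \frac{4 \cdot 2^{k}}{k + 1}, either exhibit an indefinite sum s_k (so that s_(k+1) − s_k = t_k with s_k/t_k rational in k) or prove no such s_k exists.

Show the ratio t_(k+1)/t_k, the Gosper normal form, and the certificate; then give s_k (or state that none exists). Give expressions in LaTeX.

no hypergeometric antidifference exists

Ratio r(k) = 2*(k + 1)/(k + 2).
Factor: A=2*k + 2; B=k + 2; C=1.
Set up (2*k + 2)·f(k+1) − (k + 1)·f(k) − (1) = 0.
Bound: deg f ≤ -1.
d = -1 < 0 ⇒ no nonzero polynomial f; not summable.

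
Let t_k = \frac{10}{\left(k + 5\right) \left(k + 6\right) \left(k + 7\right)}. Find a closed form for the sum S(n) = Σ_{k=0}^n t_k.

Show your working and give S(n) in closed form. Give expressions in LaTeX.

S(n) = \frac{n^{2} + 13 n + 12}{6 \left(n^{2} + 13 n + 42\right)}

Step 1: r(k) = (k + 5)/(k + 8).
Factor: A=k + 5; B=k + 8; C=1.
f must satisfy (k + 5)·f(k+1) − (k + 7)·f(k) = 1.
From deg A=1, deg B=1, deg C=0: d=2.
A polynomial solution: f(k) = k*(k + 11)/60.
Then R = B(k−1)f/C = k*(k + 7)*(k + 11)/60, so s_k = R(k)·t_k = k*(k + 11)/(6*(k + 5)*(k + 6)).
s_(k+1) − s_k = 10/(k**3 + 18*k**2 + 107*k + 210) = t_k.
Σ_(k=0)^n t_k = s_(n+1) − s_(0) = ((n**2 + 13*n + 12)/(6*(n**2 + 13*n + 42))) − (0), i.e. (n**2 + 13*n + 12)/(6*(n**2 + 13*n + 42)).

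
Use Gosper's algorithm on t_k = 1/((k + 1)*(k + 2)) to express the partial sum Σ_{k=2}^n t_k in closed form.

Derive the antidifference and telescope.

The ratio is (k + 1)/(k + 3).
Normal form (A,B,C) = (k + 1, k + 3, 1).
Need (k + 1)·f(k+1) − (k + 2)·f(k) = 1.
deg f ≤ 1 (via 1,1,0).
Solve for f: f(k) = k (degree 1 ≤ 1).
Then R = B(k−1)f/C = k*(k + 2), so s_k = R(k)·t_k = k/(k + 1).
s_(k+1) − s_k = 1/(k**2 + 3*k + 2) = t_k.
Telescope: S(n) = s_(n+1) − s_(2) = (n + 1)/(n + 2) − (2/3) = (n - 1)/(3*(n + 2)).

S(n) = (n - 1)/(3*(n + 2))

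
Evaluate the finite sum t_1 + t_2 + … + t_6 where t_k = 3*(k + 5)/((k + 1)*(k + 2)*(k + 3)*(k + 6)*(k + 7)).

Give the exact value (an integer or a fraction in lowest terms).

Σ = 149/6552

Ratio r(k) = (k + 1)*(k + 6)**2/((k + 4)*(k + 5)*(k + 8)).
Gosper form: A/B · C(k+1)/C(k) with A=k + 1, B=k + 8, C=k**3 + 14*k**2 + 65*k + 100.
Solve (k + 1)·f(k+1) − (k + 7)·f(k) = k**3 + 14*k**2 + 65*k + 100.
deg f ≤ 6 (via 1,1,3).
Solving with deg f ≤ 6: f(k) = k*(k + 3)*(k + 4)**2*(k + 5)**2/36.
So s_k = (B(k−1)f/C)·t_k = (k*(k + 3)*(k + 4)*(k + 7)/36)·t_k = k*(k**2 + 9*k + 20)/(12*(k**3 + 9*k**2 + 20*k + 12)).
Check: Δs_k = 3*(k + 5)/(k**5 + 19*k**4 + 131*k**3 + 401*k**2 + 540*k + 252). ✓
Sum = s_(7) − s_(1); s_(7) = 77/936, s_(1) = 5/84 ⇒ 149/6552.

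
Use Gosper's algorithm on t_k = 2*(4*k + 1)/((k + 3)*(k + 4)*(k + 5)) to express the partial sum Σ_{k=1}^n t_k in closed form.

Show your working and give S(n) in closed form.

S(n) = n*(21*n + 29)/(20*(n**2 + 9*n + 20))

Step 1: r(k) = (k + 3)*(4*k + 5)/((k + 6)*(4*k + 1)).
Factor: A=k + 3; B=k + 6; C=k + 1/4.
Solve (k + 3)·f(k+1) − (k + 5)·f(k) = k + 1/4.
d = 2 from the (1,1,1) case.
A polynomial solution: f(k) = k*(13*k - 5)/96.
Then R = B(k−1)f/C = k*(k + 5)*(13*k - 5)/(24*(4*k + 1)), so s_k = R(k)·t_k = k*(13*k - 5)/(12*(k + 3)*(k + 4)).
Δs = 2*(4*k + 1)/(k**3 + 12*k**2 + 47*k + 60), as required.
Telescope: S(n) = s_(n+1) − s_(1) = (13*n**2 + 21*n + 8)/(12*(n**2 + 9*n + 20)) − (1/30) = n*(21*n + 29)/(20*(n**2 + 9*n + 20)).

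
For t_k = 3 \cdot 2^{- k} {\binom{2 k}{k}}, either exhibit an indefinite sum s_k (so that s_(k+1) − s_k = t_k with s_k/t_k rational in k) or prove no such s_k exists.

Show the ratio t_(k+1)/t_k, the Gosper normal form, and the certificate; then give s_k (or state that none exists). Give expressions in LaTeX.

no hypergeometric antidifference exists

Compute t_(k+1)/t_k: get (2*k + 1)/(k + 1).
Take A(k)=2*k + 1, B(k)=k + 1, C(k)=1.
Set up (2*k + 1)·f(k+1) − (k)·f(k) − (1) = 0.
From deg A=1, deg B=1, deg C=0: d=-1.
Bound -1 < 0, so the key equation has no polynomial solution.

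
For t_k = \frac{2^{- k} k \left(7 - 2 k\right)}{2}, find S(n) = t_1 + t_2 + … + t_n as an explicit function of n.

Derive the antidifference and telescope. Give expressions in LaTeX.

S(n) = 2^{- n - 1} \left(2^{n + 1} + 2 n^{2} + n - 2\right)

r(k) = (k + 1)*(2*k - 5)/(2*k*(2*k - 7)) after simplifying.
A = 1/2, B = 1, C = k**2 - 7*k/2.
Need (1/2)·f(k+1) − (1)·f(k) = k**2 - 7*k/2.
Degrees (0,0,2) ⇒ d ≤ 2.
Solve for f: f(k) = -2*k**2 + 3*k + 1 (degree 2 ≤ 2).
R(k) = B(k−1)·f(k)/C(k) = -2*(2*k**2 - 3*k - 1)/(k*(2*k - 7)); s_k = R·t_k = (2*k**2 - 3*k - 1)/2**k.
Verify: k*(7 - 2*k)/(2*2**k) matches t_k.
Evaluate: s_(n+1) = 2**(-n - 1)*(2*n**2 + n - 2); subtract s_(1) = -1 ⇒ S(n) = 2**(-n - 1)*(2**(n + 1) + 2*n**2 + n - 2).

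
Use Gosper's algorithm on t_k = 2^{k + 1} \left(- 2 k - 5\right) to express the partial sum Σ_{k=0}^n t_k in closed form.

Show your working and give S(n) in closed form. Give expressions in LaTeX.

The ratio is 2*(2*k + 7)/(2*k + 5).
Factor: A=2; B=1; C=k + 5/2.
Key eq: (2)·f(k+1) = (1)·f(k) + (k + 5/2).
deg f ≤ 1 (via 0,0,1).
Solving with deg f ≤ 1: f(k) = (2*k + 1)/2.
Then R = B(k−1)f/C = (2*k + 1)/(2*k + 5), so s_k = R(k)·t_k = 2**(k + 1)*(-2*k - 1).
Check: Δs_k = 2**(k + 1)*(-2*k - 5). ✓
s_(n+1) = 2**(n + 2)*(-2*n - 3) and s_(0) = -2, so S(n) = -8*2**n*n - 12*2**n + 2.

S(n) = - 8 \cdot 2^{n} n - 12 \cdot 2^{n} + 2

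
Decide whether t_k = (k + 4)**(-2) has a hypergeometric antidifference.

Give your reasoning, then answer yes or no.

No — the linear system for f has no solution.

The ratio is (k + 4)**2/(k + 5)**2.
Factor: A=k**2 + 8*k + 16; B=k**2 + 10*k + 25; C=1.
Need (k**2 + 8*k + 16)·f(k+1) − (k**2 + 8*k + 16)·f(k) = 1.
deg f ≤ 0 (via 2,2,0).
Generic f = c0 gives residual -1; -1 = 0 cannot hold, so t_k is not Gosper-summable.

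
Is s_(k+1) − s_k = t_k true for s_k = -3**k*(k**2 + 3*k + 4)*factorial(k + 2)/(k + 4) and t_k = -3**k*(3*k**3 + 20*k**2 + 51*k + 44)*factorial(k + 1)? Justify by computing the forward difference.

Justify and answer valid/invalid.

s_(k+1) = -3**(k + 1)*(k**2 + 5*k + 8)*factorial(k + 3)/(k + 5)
s_(k+1) − s_k = -3**k*(3*k**4 + 35*k**3 + 157*k**2 + 329*k + 268)*factorial(k + 2)/((k + 4)*(k + 5))
(s_(k+1) − s_k) − t_k = 2*3**k*(3*k**4 + 32*k**3 + 130*k**2 + 245*k + 172)*factorial(k + 1)/((k + 4)*(k + 5))

Invalid: residual 2*3**k*(3*k**4 + 32*k**3 + 130*k**2 + 245*k + 172)*factorial(k + 1)/((k + 4)*(k + 5)) ≠ 0.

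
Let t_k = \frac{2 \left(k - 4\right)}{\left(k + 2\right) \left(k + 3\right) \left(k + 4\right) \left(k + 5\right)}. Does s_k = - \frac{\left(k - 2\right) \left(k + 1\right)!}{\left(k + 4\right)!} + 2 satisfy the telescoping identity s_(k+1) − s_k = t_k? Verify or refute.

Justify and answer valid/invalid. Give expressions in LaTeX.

s_(k+1) = -(k - 1)*factorial(k + 2)/factorial(k + 5) + 2
s_(k+1) − s_k = 2*(k - 4)/((k + 2)*(k + 3)*(k + 4)*(k + 5))
(s_(k+1) − s_k) − t_k = 0

valid (s_(k+1) − s_k reduces to t_k)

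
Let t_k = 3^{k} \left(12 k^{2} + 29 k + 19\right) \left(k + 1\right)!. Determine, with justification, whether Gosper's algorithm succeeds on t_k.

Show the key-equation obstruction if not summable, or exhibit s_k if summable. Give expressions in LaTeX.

Yes. s_k = 3^{k} \left(4 k - 1\right) \left(k + 1\right)!.

Ratio r(k) = 3*(12*k**3 + 77*k**2 + 166*k + 120)/(12*k**2 + 29*k + 19).
Gosper form: A/B · C(k+1)/C(k) with A=3*k + 6, B=1, C=k**2 + 29*k/12 + 19/12.
f must satisfy (3*k + 6)·f(k+1) − (1)·f(k) = k**2 + 29*k/12 + 19/12.
d = 1 from the (1,0,2) case.
Coefficient equations give f(k) = (4*k - 1)/12.
So s_k = (B(k−1)f/C)·t_k = ((4*k - 1)/(12*k**2 + 29*k + 19))·t_k = 3**k*(4*k - 1)*factorial(k + 1).
Δs = 3**k*(12*k**2 + 29*k + 19)*factorial(k + 1), as required.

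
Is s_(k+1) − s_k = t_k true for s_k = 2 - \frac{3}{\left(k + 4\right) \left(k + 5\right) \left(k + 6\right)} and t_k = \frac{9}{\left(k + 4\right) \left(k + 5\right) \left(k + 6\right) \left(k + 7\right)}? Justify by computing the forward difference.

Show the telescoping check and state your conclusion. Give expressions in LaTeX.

s_(k+1) = 2 - 3/((k + 5)*(k + 6)*(k + 7))
s_(k+1) − s_k = 9/((k + 4)*(k + 5)*(k + 6)*(k + 7))
(s_(k+1) − s_k) − t_k = 0

valid; difference matches t_k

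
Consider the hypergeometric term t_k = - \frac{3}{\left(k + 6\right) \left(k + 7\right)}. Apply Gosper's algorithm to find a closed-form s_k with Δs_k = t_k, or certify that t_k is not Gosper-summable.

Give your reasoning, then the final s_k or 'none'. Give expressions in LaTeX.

The ratio is (k + 6)/(k + 8).
Normal form (A,B,C) = (k + 6, k + 8, 1).
Need (k + 6)·f(k+1) − (k + 7)·f(k) = 1.
Degrees (1,1,0) ⇒ d ≤ 1.
Match coefficients ⇒ f(k) = k/6.
R(k) = B(k−1)·f(k)/C(k) = k*(k + 7)/6; s_k = R·t_k = -k/(2*k + 12).
s_(k+1) − s_k = -3/(k**2 + 13*k + 42) = t_k.

s_k = - \frac{k}{2 k + 12}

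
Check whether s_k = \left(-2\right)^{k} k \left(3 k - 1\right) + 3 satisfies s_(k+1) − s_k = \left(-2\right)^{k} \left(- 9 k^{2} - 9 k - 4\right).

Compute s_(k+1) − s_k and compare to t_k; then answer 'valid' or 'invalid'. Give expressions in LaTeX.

s_(k+1) = (-2)**(k + 1)*(k + 1)*(3*k + 2) + 3
s_(k+1) − s_k = (-2)**k*(-9*k**2 - 9*k - 4)
(s_(k+1) − s_k) − t_k = 0

valid; difference matches t_k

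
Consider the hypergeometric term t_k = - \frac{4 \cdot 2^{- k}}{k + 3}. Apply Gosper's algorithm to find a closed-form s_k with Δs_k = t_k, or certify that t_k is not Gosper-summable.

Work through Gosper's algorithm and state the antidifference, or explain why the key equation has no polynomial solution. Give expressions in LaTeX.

no hypergeometric antidifference exists

The ratio is (k + 3)/(2*(k + 4)).
A = k/2 + 3/2, B = k + 4, C = 1.
Set up (k/2 + 3/2)·f(k+1) − (k + 3)·f(k) − (1) = 0.
From deg A=1, deg B=1, deg C=0: d=-1.
Bound -1 < 0, so the key equation has no polynomial solution.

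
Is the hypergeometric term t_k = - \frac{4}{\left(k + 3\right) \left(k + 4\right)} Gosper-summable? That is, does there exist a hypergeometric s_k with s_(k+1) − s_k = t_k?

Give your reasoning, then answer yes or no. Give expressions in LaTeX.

t_(k+1)/t_k = (k + 3)/(k + 5).
So A=k + 3 and B=k + 5, with C=1.
Need (k + 3)·f(k+1) − (k + 4)·f(k) = 1.
d = 1 from the (1,1,0) case.
Coefficient equations give f(k) = k/3.
Certificate R = B(k−1)f/C = k*(k + 4)/3 gives s_k = -4*k/(3*k + 9).
s_(k+1) − s_k = -4/(k**2 + 7*k + 12) = t_k.

Yes. s_k = - \frac{4 k}{3 k + 9}.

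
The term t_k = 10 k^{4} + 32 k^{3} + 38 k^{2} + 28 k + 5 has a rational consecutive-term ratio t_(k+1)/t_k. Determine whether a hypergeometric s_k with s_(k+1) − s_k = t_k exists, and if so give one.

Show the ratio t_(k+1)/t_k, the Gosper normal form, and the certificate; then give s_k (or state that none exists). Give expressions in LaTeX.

s_k = k \left(2 k^{4} + 3 k^{3} + 3 k - 3\right)

The ratio is (10*k**4 + 72*k**3 + 194*k**2 + 240*k + 113)/(10*k**4 + 32*k**3 + 38*k**2 + 28*k + 5).
A = 1, B = 1, C = k**4 + 16*k**3/5 + 19*k**2/5 + 14*k/5 + 1/2.
Need (1)·f(k+1) − (1)·f(k) = k**4 + 16*k**3/5 + 19*k**2/5 + 14*k/5 + 1/2.
From deg A=0, deg B=0, deg C=4: d=5.
Coefficient equations give f(k) = k*(2*k**4 + 3*k**3 + 3*k - 3)/10.
So s_k = (B(k−1)f/C)·t_k = (k*(2*k**4 + 3*k**3 + 3*k - 3)/(10*k**4 + 32*k**3 + 38*k**2 + 28*k + 5))·t_k = k*(2*k**4 + 3*k**3 + 3*k - 3).
Verify: 10*k**4 + 32*k**3 + 38*k**2 + 28*k + 5 matches t_k.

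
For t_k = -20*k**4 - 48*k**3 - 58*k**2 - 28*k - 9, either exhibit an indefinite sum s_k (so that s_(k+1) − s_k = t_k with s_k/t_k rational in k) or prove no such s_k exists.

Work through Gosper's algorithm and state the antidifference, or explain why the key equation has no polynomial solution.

r(k) = (20*k**4 + 128*k**3 + 322*k**2 + 368*k + 163)/(20*k**4 + 48*k**3 + 58*k**2 + 28*k + 9) after simplifying.
Take A(k)=1, B(k)=1, C(k)=k**4 + 12*k**3/5 + 29*k**2/10 + 7*k/5 + 9/20.
f must satisfy (1)·f(k+1) − (1)·f(k) = k**4 + 12*k**3/5 + 29*k**2/10 + 7*k/5 + 9/20.
d = 5 from the (0,0,4) case.
A polynomial solution: f(k) = k*(4*k**4 + 2*k**3 + 2*k**2 - 3*k + 4)/20.
Certificate R = B(k−1)f/C = k*(4*k**4 + 2*k**3 + 2*k**2 - 3*k + 4)/(20*k**4 + 48*k**3 + 58*k**2 + 28*k + 9) gives s_k = k*(-4*k**4 - 2*k**3 - 2*k**2 + 3*k - 4).
Verify: -20*k**4 - 48*k**3 - 58*k**2 - 28*k - 9 matches t_k.

s_k = k*(-4*k**4 - 2*k**3 - 2*k**2 + 3*k - 4)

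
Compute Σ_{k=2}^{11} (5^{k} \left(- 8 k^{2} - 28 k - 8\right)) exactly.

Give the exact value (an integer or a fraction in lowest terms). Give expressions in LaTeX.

Step 1: r(k) = 5*(2*k**2 + 11*k + 11)/(2*k**2 + 7*k + 2).
A = 5, B = 1, C = k**2 + 7*k/2 + 1.
Need (5)·f(k+1) − (1)·f(k) = k**2 + 7*k/2 + 1.
d = 2 from the (0,0,2) case.
Solving with deg f ≤ 2: f(k) = (2*k**2 + 2*k - 3)/8.
So s_k = (B(k−1)f/C)·t_k = ((2*k**2 + 2*k - 3)/(4*(2*k**2 + 7*k + 2)))·t_k = 5**k*(-2*k**2 - 2*k + 3).
Verify: 5**k*(-8*k**2 - 28*k - 8) matches t_k.
Evaluate s at k=12 and k=2: -75439453125 and -225; difference -75439452900.

Σ = -75439452900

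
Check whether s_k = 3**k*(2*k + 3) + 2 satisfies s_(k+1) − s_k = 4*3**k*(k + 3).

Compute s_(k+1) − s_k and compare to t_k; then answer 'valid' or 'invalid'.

s_(k+1) = 3**(k + 1)*(2*k + 5) + 2
s_(k+1) − s_k = 4*3**k*(k + 3)
(s_(k+1) − s_k) − t_k = 0

Valid: the claim telescopes to t_k.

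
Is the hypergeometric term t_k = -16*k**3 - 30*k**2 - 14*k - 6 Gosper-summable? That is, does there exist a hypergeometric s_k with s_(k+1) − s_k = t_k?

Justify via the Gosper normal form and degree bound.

r(k) = (8*k**3 + 39*k**2 + 61*k + 33)/(8*k**3 + 15*k**2 + 7*k + 3) after simplifying.
So A=1 and B=1, with C=k**3 + 15*k**2/8 + 7*k/8 + 3/8.
f must satisfy (1)·f(k+1) − (1)·f(k) = k**3 + 15*k**2/8 + 7*k/8 + 3/8.
d = 4 from the (0,0,3) case.
Match coefficients ⇒ f(k) = k*(2*k**3 + k**2 - 2*k + 2)/8.
So s_k = (B(k−1)f/C)·t_k = (k*(2*k**3 + k**2 - 2*k + 2)/(8*k**3 + 15*k**2 + 7*k + 3))·t_k = 2*k*(-2*k**3 - k**2 + 2*k - 2).
Verify: -16*k**3 - 30*k**2 - 14*k - 6 matches t_k.

Yes. s_k = 2*k*(-2*k**3 - k**2 + 2*k - 2).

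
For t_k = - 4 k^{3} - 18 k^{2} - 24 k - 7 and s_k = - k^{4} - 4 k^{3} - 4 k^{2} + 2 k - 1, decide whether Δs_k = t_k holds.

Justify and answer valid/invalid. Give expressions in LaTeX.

Valid — Δs_k = t_k.

s_(k+1) = -k**4 - 8*k**3 - 22*k**2 - 22*k - 8
s_(k+1) − s_k = -4*k**3 - 18*k**2 - 24*k - 7
(s_(k+1) − s_k) − t_k = 0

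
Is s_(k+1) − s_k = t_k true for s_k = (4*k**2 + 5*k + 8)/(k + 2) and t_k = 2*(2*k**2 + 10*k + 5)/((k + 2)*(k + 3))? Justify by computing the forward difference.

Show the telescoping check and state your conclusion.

s_(k+1) = (4*k**2 + 13*k + 17)/(k + 3)
s_(k+1) − s_k = 2*(2*k**2 + 10*k + 5)/(k**2 + 5*k + 6)
(s_(k+1) − s_k) − t_k = 0

valid (s_(k+1) − s_k reduces to t_k)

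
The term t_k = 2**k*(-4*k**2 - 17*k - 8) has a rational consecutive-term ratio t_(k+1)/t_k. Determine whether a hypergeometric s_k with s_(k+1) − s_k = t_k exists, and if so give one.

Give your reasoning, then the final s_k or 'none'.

The ratio is 2*(4*k**2 + 25*k + 29)/(4*k**2 + 17*k + 8).
Factor: A=2; B=1; C=k**2 + 17*k/4 + 2.
Solve (2)·f(k+1) − (1)·f(k) = k**2 + 17*k/4 + 2.
Bound: deg f ≤ 2.
Coefficient equations give f(k) = (4*k**2 + k - 2)/4.
Then R = B(k−1)f/C = (4*k**2 + k - 2)/(4*k**2 + 17*k + 8), so s_k = R(k)·t_k = 2**k*(-4*k**2 - k + 2).
Check: Δs_k = 2**k*(-4*k**2 - 17*k - 8). ✓

s_k = 2**k*(-4*k**2 - k + 2)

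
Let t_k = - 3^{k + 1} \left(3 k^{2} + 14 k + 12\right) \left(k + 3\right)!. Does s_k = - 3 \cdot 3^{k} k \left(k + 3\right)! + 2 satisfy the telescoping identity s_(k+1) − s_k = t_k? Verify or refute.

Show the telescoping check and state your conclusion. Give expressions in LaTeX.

s_(k+1) = -3*3**(k + 1)*(k + 1)*factorial(k + 4) + 2
s_(k+1) − s_k = -3**(k + 1)*(3*k**2 + 14*k + 12)*factorial(k + 3)
(s_(k+1) − s_k) − t_k = 0

valid (s_(k+1) − s_k reduces to t_k)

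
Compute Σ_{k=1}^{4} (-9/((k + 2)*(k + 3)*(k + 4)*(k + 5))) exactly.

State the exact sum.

Σ = -37/840

Step 1: r(k) = (k + 2)/(k + 6).
A = k + 2, B = k + 6, C = 1.
Solve (k + 2)·f(k+1) − (k + 5)·f(k) = 1.
Bound: deg f ≤ 3.
Coefficient equations give f(k) = k*(k**2 + 9*k + 26)/72.
R(k) = B(k−1)·f(k)/C(k) = k*(k + 5)*(k**2 + 9*k + 26)/72; s_k = R·t_k = k*(-k**2 - 9*k - 26)/(8*(k + 2)*(k + 3)*(k + 4)).
Δs = -9/(k**4 + 14*k**3 + 71*k**2 + 154*k + 120), as required.
Sum = s_(5) − s_(1); s_(5) = -5/42, s_(1) = -3/40 ⇒ -37/840.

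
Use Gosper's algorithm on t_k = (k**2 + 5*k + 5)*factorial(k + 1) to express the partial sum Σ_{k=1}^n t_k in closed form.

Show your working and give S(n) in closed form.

r(k) = (k + 2)*(5*k + (k + 1)**2 + 10)/(k**2 + 5*k + 5) after simplifying.
A = k + 2, B = 1, C = k**2 + 5*k + 5.
Set up (k + 2)·f(k+1) − (1)·f(k) − (k**2 + 5*k + 5) = 0.
Degrees (1,0,2) ⇒ d ≤ 1.
Coefficient equations give f(k) = k + 3.
Then R = B(k−1)f/C = (k + 3)/(k**2 + 5*k + 5), so s_k = R(k)·t_k = (k + 3)*factorial(k + 1).
Verify: (k**2 + 5*k + 5)*factorial(k + 1) matches t_k.
s_(n+1) = (n + 4)*factorial(n + 2) and s_(1) = 8, so S(n) = n*factorial(n + 2) + 4*factorial(n + 2) - 8.

S(n) = n*factorial(n + 2) + 4*factorial(n + 2) - 8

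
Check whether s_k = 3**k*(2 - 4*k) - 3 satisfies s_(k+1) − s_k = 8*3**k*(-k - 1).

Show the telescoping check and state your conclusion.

Valid — Δs_k = t_k.

s_(k+1) = 6*3**k*(-2*k - 1) - 3
s_(k+1) − s_k = 8*3**k*(-k - 1)
(s_(k+1) − s_k) − t_k = 0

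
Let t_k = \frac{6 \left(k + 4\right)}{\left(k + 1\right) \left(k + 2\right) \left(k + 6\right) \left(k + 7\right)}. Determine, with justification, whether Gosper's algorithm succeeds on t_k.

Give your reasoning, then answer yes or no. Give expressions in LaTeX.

The ratio is (k + 1)*(k + 5)*(k + 6)/((k + 3)*(k + 4)*(k + 8)).
Gosper form: A/B · C(k+1)/C(k) with A=k + 1, B=k + 8, C=k**4 + 16*k**3 + 95*k**2 + 248*k + 240.
Solve (k + 1)·f(k+1) − (k + 7)·f(k) = k**4 + 16*k**3 + 95*k**2 + 248*k + 240.
Degrees (1,1,4) ⇒ d ≤ 6.
Coefficient equations give f(k) = k*(k + 2)*(k + 3)*(k + 4)*(k + 5)*(k + 7)/12.
R(k) = B(k−1)·f(k)/C(k) = k*(k + 2)*(k + 7)**2/(12*(k + 4)); s_k = R·t_k = k*(k + 7)/(2*(k**2 + 7*k + 6)).
s_(k+1) − s_k = 6*(k + 4)/(k**4 + 16*k**3 + 83*k**2 + 152*k + 84) = t_k.

Yes. s_k = \frac{k \left(k + 7\right)}{2 \left(k^{2} + 7 k + 6\right)}.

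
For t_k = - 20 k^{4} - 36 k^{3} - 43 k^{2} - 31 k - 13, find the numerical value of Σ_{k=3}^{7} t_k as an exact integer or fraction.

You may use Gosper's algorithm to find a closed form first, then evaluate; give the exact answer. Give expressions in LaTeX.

r(k) = (20*k**4 + 116*k**3 + 271*k**2 + 305*k + 143)/(20*k**4 + 36*k**3 + 43*k**2 + 31*k + 13) after simplifying.
Factor: A=1; B=1; C=k**4 + 9*k**3/5 + 43*k**2/20 + 31*k/20 + 13/20.
f must satisfy (1)·f(k+1) − (1)·f(k) = k**4 + 9*k**3/5 + 43*k**2/20 + 31*k/20 + 13/20.
d = 5 from the (0,0,4) case.
Coefficient equations give f(k) = k*(4*k**4 - k**3 + 3*k**2 + 3*k + 4)/20.
Get s_k = R·t_k = k*(-4*k**4 + k**3 - 3*k**2 - 3*k - 4) with R(k) = B(k−1)f(k)/C(k) = k*(4*k**4 - k**3 + 3*k**2 + 3*k + 4)/(20*k**4 + 36*k**3 + 43*k**2 + 31*k + 13).
s_(k+1) − s_k = -20*k**4 - 36*k**3 - 43*k**2 - 31*k - 13 = t_k.
Σ_(k=3)^(7) t_k = s_(8) − s_(3) = -128736 − (-1011) = -127725.

Σ = -127725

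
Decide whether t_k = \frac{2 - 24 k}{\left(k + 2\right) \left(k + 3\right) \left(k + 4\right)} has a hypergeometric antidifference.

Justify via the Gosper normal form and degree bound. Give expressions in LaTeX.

t_(k+1)/t_k = (k + 2)*(12*k + 11)/((k + 5)*(12*k - 1)).
Gosper form: A/B · C(k+1)/C(k) with A=k + 2, B=k + 5, C=k - 1/12.
Key eq: (k + 2)·f(k+1) = (k + 4)·f(k) + (k - 1/12).
Degrees (1,1,1) ⇒ d ≤ 2.
Solve for f: f(k) = k*(23*k - 29)/144 (degree 2 ≤ 2).
R(k) = B(k−1)·f(k)/C(k) = k*(k + 4)*(23*k - 29)/(12*(12*k - 1)); s_k = R·t_k = -k*(23*k - 29)/(6*(k + 2)*(k + 3)).
Δs = 2*(1 - 12*k)/(k**3 + 9*k**2 + 26*k + 24), as required.

Yes. s_k = - \frac{k \left(23 k - 29\right)}{6 \left(k + 2\right) \left(k + 3\right)}.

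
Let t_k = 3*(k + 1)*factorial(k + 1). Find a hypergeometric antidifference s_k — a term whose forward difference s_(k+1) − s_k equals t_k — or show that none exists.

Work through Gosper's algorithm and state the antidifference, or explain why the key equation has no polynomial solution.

Compute t_(k+1)/t_k: get (k + 2)**2/(k + 1).
So A=k + 2 and B=1, with C=k + 1.
Solve (k + 2)·f(k+1) − (1)·f(k) = k + 1.
From deg A=1, deg B=0, deg C=1: d=0.
Solve for f: f(k) = 1 (degree 0 ≤ 0).
Certificate R = B(k−1)f/C = 1/(k + 1) gives s_k = 3*factorial(k + 1).
Verify: 3*(k + 1)*factorial(k + 1) matches t_k.

s_k = 3*factorial(k + 1)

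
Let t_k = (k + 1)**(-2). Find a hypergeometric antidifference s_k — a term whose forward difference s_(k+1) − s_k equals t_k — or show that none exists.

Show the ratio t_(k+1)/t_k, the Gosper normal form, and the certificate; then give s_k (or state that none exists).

not Gosper-summable; s_k does not exist

r(k) = (k + 1)**2/(k + 2)**2 after simplifying.
So A=k**2 + 2*k + 1 and B=k**2 + 4*k + 4, with C=1.
Solve (k**2 + 2*k + 1)·f(k+1) − (k**2 + 2*k + 1)·f(k) = 1.
deg f ≤ 0 (via 2,2,0).
Write f(k) = c0. Then LHS − RHS = -1, requiring -1 = 0: contradictory. No certificate.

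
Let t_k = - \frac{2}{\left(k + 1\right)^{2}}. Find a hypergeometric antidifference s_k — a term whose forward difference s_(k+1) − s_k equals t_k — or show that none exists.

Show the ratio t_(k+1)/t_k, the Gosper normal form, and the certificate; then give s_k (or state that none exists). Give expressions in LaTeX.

Ratio r(k) = (k + 1)**2/(k + 2)**2.
Take A(k)=k**2 + 2*k + 1, B(k)=k**2 + 4*k + 4, C(k)=1.
Need (k**2 + 2*k + 1)·f(k+1) − (k**2 + 2*k + 1)·f(k) = 1.
Degrees (2,2,0) ⇒ d ≤ 0.
Put f(k) = c0: A·f(k+1) − B(k−1)·f(k) − C = -1; need -1 = 0 — inconsistent ⇒ no f, not summable.

none — t_k is not Gosper-summable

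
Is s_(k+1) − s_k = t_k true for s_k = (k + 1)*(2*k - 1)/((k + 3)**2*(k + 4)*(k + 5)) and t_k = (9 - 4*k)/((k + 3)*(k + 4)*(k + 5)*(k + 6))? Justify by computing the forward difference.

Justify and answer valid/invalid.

s_(k+1) = (k + 2)*(2*k + 1)/((k + 4)**2*(k + 5)*(k + 6))
s_(k+1) − s_k = (-4*k**3 - 7*k**2 + 43*k + 42)/(k**6 + 25*k**5 + 257*k**4 + 1391*k**3 + 4182*k**2 + 6624*k + 4320)
(s_(k+1) − s_k) − t_k = 2*(6*k**2 + 14*k - 33)/(k**6 + 25*k**5 + 257*k**4 + 1391*k**3 + 4182*k**2 + 6624*k + 4320)

Invalid: residual 2*(6*k**2 + 14*k - 33)/(k**6 + 25*k**5 + 257*k**4 + 1391*k**3 + 4182*k**2 + 6624*k + 4320) ≠ 0.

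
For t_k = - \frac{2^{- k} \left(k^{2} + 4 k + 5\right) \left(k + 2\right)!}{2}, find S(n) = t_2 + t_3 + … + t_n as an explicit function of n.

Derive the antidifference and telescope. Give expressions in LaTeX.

S(n) = 24 - \frac{2^{- n} n \left(n + 3\right)!}{2} - \frac{3 \cdot 2^{- n} \left(n + 3\right)!}{2}

r(k) = (k + 3)*(4*k + (k + 1)**2 + 9)/(2*(k**2 + 4*k + 5)) after simplifying.
Take A(k)=k/2 + 3/2, B(k)=1, C(k)=k**2 + 4*k + 5.
Key eq: (k/2 + 3/2)·f(k+1) = (1)·f(k) + (k**2 + 4*k + 5).
From deg A=1, deg B=0, deg C=2: d=1.
Coefficient equations give f(k) = 2*(k + 2).
Get s_k = R·t_k = -(k + 2)*factorial(k + 2)/2**k with R(k) = B(k−1)f(k)/C(k) = 2*(k + 2)/(k**2 + 4*k + 5).
s_(k+1) − s_k = -(k**2 + 4*k + 5)*factorial(k + 2)/(2*2**k) = t_k.
Telescope: S(n) = s_(n+1) − s_(2) = -2**(-n - 1)*(n + 3)*factorial(n + 3) − (-24) = 24 - n*factorial(n + 3)/(2*2**n) - 3*factorial(n + 3)/(2*2**n).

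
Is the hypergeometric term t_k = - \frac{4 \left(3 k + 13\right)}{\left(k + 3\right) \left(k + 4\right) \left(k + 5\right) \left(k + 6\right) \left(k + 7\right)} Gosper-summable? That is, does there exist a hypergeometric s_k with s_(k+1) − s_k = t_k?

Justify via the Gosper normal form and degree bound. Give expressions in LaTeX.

Ratio r(k) = (k + 3)*(3*k + 16)/((k + 8)*(3*k + 13)).
Gosper form: A/B · C(k+1)/C(k) with A=k + 3, B=k + 8, C=k + 13/3.
Set up (k + 3)·f(k+1) − (k + 7)·f(k) − (k + 13/3) = 0.
From deg A=1, deg B=1, deg C=1: d=4.
A polynomial solution: f(k) = k*(k + 4)*(k**2 + 14*k + 63)/270.
Certificate R = B(k−1)f/C = k*(k + 4)*(k + 7)*(k**2 + 14*k + 63)/(90*(3*k + 13)) gives s_k = 2*k*(-k**2 - 14*k - 63)/(45*(k**3 + 14*k**2 + 63*k + 90)).
Verify: 4*(-3*k - 13)/(k**5 + 25*k**4 + 245*k**3 + 1175*k**2 + 2754*k + 2520) matches t_k.

Yes. s_k = \frac{2 k \left(- k^{2} - 14 k - 63\right)}{45 \left(k^{3} + 14 k^{2} + 63 k + 90\right)}.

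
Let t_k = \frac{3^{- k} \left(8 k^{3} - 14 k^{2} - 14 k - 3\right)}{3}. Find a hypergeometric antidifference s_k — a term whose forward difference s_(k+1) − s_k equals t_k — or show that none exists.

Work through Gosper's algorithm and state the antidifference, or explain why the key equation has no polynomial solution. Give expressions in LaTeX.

s_k = 3^{- k} \left(- 4 k^{3} + k^{2} + 2 k + 1\right)

r(k) = (8*k**3 + 10*k**2 - 18*k - 23)/(3*(8*k**3 - 14*k**2 - 14*k - 3)) after simplifying.
Normal form (A,B,C) = (1/3, 1, k**3 - 7*k**2/4 - 7*k/4 - 3/8).
Solve (1/3)·f(k+1) − (1)·f(k) = k**3 - 7*k**2/4 - 7*k/4 - 3/8.
deg f ≤ 3 (via 0,0,3).
Coefficient equations give f(k) = -3*(k - 1)*(4*k**2 + 3*k + 1)/8.
R(k) = B(k−1)·f(k)/C(k) = -3*(k - 1)*(4*k**2 + 3*k + 1)/(8*k**3 - 14*k**2 - 14*k - 3); s_k = R·t_k = (-4*k**3 + k**2 + 2*k + 1)/3**k.
Check: Δs_k = (8*k**3 - 14*k**2 - 14*k - 3)/(3*3**k). ✓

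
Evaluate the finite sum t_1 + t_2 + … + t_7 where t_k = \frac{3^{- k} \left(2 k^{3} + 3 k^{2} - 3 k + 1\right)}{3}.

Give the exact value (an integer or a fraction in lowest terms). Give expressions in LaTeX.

Compute t_(k+1)/t_k: get (2*k**3 + 9*k**2 + 9*k + 3)/(3*(2*k**3 + 3*k**2 - 3*k + 1)).
So A=1/3 and B=1, with C=k**3 + 3*k**2/2 - 3*k/2 + 1/2.
Key eq: (1/3)·f(k+1) = (1)·f(k) + (k**3 + 3*k**2/2 - 3*k/2 + 1/2).
Bound: deg f ≤ 3.
Solving with deg f ≤ 3: f(k) = -3*(k**3 + 3*k**2 + 3*k + 4)/2.
Certificate R = B(k−1)f/C = -3*(k**3 + 3*k**2 + 3*k + 4)/(2*k**3 + 3*k**2 - 3*k + 1) gives s_k = (-k**3 - 3*k**2 - 3*k - 4)/3**k.
Check: Δs_k = (2*k**3 + 3*k**2 - 3*k + 1)/(3*3**k). ✓
Σ_(k=1)^(7) t_k = s_(8) − s_(1) = -244/2187 − (-11/3) = 7775/2187.

Σ = 7775/2187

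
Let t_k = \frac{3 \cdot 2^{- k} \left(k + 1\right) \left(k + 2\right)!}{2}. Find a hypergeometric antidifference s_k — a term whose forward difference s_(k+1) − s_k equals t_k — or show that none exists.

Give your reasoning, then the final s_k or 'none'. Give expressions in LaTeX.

s_k = 3 \cdot 2^{- k} \left(k + 2\right)!

r(k) = (k + 2)*(k + 3)/(2*(k + 1)) after simplifying.
Normal form (A,B,C) = (k/2 + 3/2, 1, k + 1).
Need (k/2 + 3/2)·f(k+1) − (1)·f(k) = k + 1.
deg f ≤ 0 (via 1,0,1).
Solving with deg f ≤ 0: f(k) = 2.
Get s_k = R·t_k = 3*factorial(k + 2)/2**k with R(k) = B(k−1)f(k)/C(k) = 2/(k + 1).
Check: Δs_k = 3*(k + 1)*factorial(k + 2)/(2*2**k). ✓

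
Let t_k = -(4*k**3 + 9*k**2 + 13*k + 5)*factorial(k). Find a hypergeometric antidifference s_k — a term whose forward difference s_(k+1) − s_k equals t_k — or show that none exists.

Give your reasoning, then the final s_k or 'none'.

Step 1: r(k) = (4*k**4 + 25*k**3 + 64*k**2 + 74*k + 31)/(4*k**3 + 9*k**2 + 13*k + 5).
Factor: A=k + 1; B=1; C=k**3 + 9*k**2/4 + 13*k/4 + 5/4.
Key eq: (k + 1)·f(k+1) = (1)·f(k) + (k**3 + 9*k**2/4 + 13*k/4 + 5/4).
deg f ≤ 2 (via 1,0,3).
Solving with deg f ≤ 2: f(k) = k*(4*k + 1)/4.
R(k) = B(k−1)·f(k)/C(k) = k*(4*k + 1)/(4*k**3 + 9*k**2 + 13*k + 5); s_k = R·t_k = -k*(4*k + 1)*factorial(k).
Δs = -(4*k**3 + 9*k**2 + 13*k + 5)*factorial(k), as required.

s_k = -k*(4*k + 1)*factorial(k)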